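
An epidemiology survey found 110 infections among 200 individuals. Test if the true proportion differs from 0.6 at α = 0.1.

p̂ = 0.55, p₀ = 0.6. z = (p̂ - p₀)/√(p₀(1-p₀)/n) = -1.443. Critical: ±1.645. Fail to reject H₀.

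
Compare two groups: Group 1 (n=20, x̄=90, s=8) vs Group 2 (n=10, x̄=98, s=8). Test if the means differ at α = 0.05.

Pooled sp = 8.0. t = -2.582, df = 28. Critical t = ±2.048. Reject H₀.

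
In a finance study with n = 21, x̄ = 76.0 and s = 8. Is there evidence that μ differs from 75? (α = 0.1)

t = (x̄ - μ₀)/(s/√n) = (76.0 - 75)/(8/√21) = 0.573. df = 20, critical t = ±1.725. Fail to reject H₀.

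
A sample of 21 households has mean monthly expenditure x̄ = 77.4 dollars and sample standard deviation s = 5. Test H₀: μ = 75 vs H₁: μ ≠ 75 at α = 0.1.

t = (x̄ - μ₀)/(s/√n) = (77.4 - 75)/(5/√21) = 2.2. df = 20, critical t = ±1.725. Reject H₀.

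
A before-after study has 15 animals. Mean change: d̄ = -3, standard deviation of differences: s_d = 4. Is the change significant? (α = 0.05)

t = d̄/(s_d/√n) = -3/(4/√15) = -2.905. df = 14, critical t = ±2.145. Reject H₀.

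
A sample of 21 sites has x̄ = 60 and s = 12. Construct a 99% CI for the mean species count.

CI = x̄ ± t*(s/√n) = 60 ± 2.845(12/√21) = (52.55, 67.45)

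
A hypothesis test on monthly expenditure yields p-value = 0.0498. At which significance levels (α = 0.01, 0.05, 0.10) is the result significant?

p = 0.0498. Significant at: α = 0.05, 0.1.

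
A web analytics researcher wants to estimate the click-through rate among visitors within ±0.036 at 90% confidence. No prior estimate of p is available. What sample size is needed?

Conservative approach: use p = 0.5 (maximizes p(1-p) = 0.25). n = z²(0.25)/E² = 1.645²×0.25/0.036² = 522.0 → n = 522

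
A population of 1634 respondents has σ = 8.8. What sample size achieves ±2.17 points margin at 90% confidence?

Without FPC: n₀ = (1.645×8.8/2.17)² = 44.502. With FPC: n = n₀N/(n₀+N-1) = 43.3 → n = 44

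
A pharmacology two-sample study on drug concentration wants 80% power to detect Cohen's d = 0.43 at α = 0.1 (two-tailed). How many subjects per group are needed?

z_{α/2} = 1.645, z_β = Φ⁻¹(0.8) = 0.842. For small effect (d = 0.43): n per group = 2(z_{α/2} + z_β)²/d² = 2(1.645 + 0.842)²/0.43² = 66.9 → 67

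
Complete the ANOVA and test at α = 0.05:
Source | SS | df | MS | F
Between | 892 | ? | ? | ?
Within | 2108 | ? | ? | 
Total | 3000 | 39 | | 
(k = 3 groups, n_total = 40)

df_between = 2, df_within = 37. MS_between = 446.0, MS_within = 56.97. F = 7.828, F_crit ≈ 3.252. Reject H₀.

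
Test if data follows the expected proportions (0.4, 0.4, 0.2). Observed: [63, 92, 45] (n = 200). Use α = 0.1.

Expected: [80.0, 80.0, 40.0]. χ² = 6.037. df = 2, critical = 4.605. Reject H₀.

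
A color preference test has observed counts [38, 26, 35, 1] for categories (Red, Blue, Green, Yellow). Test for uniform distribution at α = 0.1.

Expected = 25 each. χ² = Σ(O-E)²/E = 33.84. df = 3, critical value = 6.251. Reject H₀.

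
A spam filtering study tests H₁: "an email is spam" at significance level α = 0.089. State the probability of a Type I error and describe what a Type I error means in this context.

P(Type I error) = α = 0.089. A Type I error is rejecting H₀ when H₀ is actually true (false positive) — here, concluding that an email is spam when in fact this is not the case. Consequence: a legitimate email is sent to the spam folder and the user misses it.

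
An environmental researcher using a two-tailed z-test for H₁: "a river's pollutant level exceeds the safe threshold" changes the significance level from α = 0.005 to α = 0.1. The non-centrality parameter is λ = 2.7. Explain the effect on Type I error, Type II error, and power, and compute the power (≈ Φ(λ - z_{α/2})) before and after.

Increasing α from 0.005 to 0.1:
• Type I error rate increases (α is the Type I rate by definition).
• Critical value moves from z_{α/2} = 2.807 to 1.645, so power = Φ(λ - z_{α/2}) goes from Φ(2.7 - 2.807) = 0.457 to Φ(2.7 - 1.645) = 0.854.
• Type II error rate β = 1 - power therefore decreases (0.543 → 0.146).
Appropriate when false negatives are costly — here, allowing unsafe pollution to continue.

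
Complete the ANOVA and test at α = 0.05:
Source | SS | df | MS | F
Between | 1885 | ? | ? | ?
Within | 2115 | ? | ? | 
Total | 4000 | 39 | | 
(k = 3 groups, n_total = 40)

df_between = 2, df_within = 37. MS_between = 942.5, MS_within = 57.16. F = 16.488, F_crit ≈ 3.252. Reject H₀.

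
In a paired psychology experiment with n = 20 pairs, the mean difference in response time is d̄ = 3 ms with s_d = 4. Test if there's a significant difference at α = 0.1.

t = d̄/(s_d/√n) = 3/(4/√20) = 3.354. df = 19, critical t = ±1.729. Reject H₀.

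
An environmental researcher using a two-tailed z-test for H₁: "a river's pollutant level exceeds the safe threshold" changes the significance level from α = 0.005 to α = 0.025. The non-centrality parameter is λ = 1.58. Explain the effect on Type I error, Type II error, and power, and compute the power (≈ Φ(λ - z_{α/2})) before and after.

Increasing α from 0.005 to 0.025:
• Type I error rate increases (α is the Type I rate by definition).
• Critical value moves from z_{α/2} = 2.807 to 2.241, so power = Φ(λ - z_{α/2}) goes from Φ(1.58 - 2.807) = 0.11 to Φ(1.58 - 2.241) = 0.254.
• Type II error rate β = 1 - power therefore decreases (0.89 → 0.746).
Appropriate when false negatives are costly — here, allowing unsafe pollution to continue.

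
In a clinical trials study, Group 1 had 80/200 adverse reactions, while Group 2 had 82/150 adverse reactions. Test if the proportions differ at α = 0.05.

p̂₁ = 0.4, p̂₂ = 0.547, pooled p̂ = 0.463. z = -2.723. Critical: ±1.96. Reject H₀.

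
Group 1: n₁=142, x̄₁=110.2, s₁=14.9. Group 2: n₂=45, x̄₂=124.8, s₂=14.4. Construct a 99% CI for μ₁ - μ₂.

Difference = -14.6. SE = √(14.9²/142 + 14.4²/45) = 2.484. CI = (-21.0, -8.2)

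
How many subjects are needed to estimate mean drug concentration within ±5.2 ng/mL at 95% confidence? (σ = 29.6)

n = (z*σ/E)² = (1.96×29.6/5.2)² = 124.5 → n = 125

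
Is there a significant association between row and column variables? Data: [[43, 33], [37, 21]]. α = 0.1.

χ² = 0.712. df = 1, critical = 2.706. Fail to reject H₀. No evidence of dependence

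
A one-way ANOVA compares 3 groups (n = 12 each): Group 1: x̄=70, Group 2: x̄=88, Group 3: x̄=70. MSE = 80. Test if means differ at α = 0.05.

Grand mean = 76.0. SS_between = 2592.0, MS_between = 1296.0. F = 16.2, F_crit ≈ 3.285. Reject H₀.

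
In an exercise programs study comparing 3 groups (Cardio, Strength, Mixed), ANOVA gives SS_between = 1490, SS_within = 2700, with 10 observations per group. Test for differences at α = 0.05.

df_between = 2, df_within = 27. F = MS_between/MS_within = 745.0/100.0 = 7.45. F_crit ≈ 3.354. Reject H₀. At least one mean differs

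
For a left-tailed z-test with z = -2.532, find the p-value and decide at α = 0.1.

p = P(Z < -2.532) = Φ(-2.532) ≈ 0.0057. Since p < 0.1, reject H₀ (significant) at α = 0.1.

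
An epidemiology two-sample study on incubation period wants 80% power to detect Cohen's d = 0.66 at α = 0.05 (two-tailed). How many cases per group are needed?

z_{α/2} = 1.96, z_β = Φ⁻¹(0.8) = 0.842. For medium effect (d = 0.66): n per group = 2(z_{α/2} + z_β)²/d² = 2(1.96 + 0.842)²/0.66² = 36.05 → 37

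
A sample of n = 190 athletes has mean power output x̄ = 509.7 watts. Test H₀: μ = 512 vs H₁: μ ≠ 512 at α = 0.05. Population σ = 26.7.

z = (x̄ - μ₀)/(σ/√n) = (509.7 - 512)/(26.7/√190) = -1.187. Critical value: ±1.96. Since |-1.187| ≤ 1.96, Fail to reject H₀.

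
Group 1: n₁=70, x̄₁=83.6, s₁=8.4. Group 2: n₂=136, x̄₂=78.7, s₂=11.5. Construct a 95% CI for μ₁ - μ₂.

Difference = 4.9. SE = √(8.4²/70 + 11.5²/136) = 1.407. CI = (2.14, 7.66)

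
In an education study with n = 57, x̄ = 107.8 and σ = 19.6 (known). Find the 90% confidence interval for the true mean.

CI = x̄ ± z*(σ/√n) = 107.8 ± 1.645(19.6/√57) = 107.8 ± 4.27 = (103.53, 112.07)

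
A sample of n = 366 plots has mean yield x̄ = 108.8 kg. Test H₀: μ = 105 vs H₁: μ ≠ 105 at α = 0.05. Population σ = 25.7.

z = (x̄ - μ₀)/(σ/√n) = (108.8 - 105)/(25.7/√366) = 2.829. Critical value: ±1.96. Since |2.829| > 1.96, Reject H₀.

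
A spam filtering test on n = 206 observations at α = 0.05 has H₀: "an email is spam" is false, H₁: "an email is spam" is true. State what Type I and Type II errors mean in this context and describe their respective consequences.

Type I (false positive): concluding that an email is spam when it is not — a legitimate email is sent to the spam folder and the user misses it. Type II (false negative): failing to conclude that an email is spam when it is — a spam email lands in the inbox. Which is costlier depends on domain priorities and is a judgement call rather than a statistical fact.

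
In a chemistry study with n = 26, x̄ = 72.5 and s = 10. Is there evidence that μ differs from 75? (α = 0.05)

t = (x̄ - μ₀)/(s/√n) = (72.5 - 75)/(10/√26) = -1.275. df = 25, critical t = ±2.06. Fail to reject H₀.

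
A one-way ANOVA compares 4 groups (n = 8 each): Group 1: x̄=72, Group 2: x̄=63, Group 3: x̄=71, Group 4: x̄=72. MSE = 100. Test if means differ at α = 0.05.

Grand mean = 69.5. SS_between = 456.0, MS_between = 152.0. F = 1.52, F_crit ≈ 2.947. Fail to reject H₀.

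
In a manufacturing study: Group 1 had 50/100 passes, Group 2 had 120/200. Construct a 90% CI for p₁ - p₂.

p̂₁ = 0.5, p̂₂ = 0.6. Difference = -0.1. CI = (-0.2, 0.0)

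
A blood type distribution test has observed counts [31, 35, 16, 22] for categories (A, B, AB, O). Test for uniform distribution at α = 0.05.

Expected = 26 each. χ² = Σ(O-E)²/E = 8.538. df = 3, critical value = 7.815. Reject H₀.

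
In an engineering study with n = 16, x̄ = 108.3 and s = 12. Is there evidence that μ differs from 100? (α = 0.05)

t = (x̄ - μ₀)/(s/√n) = (108.3 - 100)/(12/√16) = 2.767. df = 15, critical t = ±2.131. Reject H₀.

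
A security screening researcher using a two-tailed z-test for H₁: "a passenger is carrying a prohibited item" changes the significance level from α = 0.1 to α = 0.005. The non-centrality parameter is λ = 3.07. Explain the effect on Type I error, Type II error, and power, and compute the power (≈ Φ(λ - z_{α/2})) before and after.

Decreasing α from 0.1 to 0.005:
• Type I error rate decreases (α is the Type I rate by definition).
• Critical value moves from z_{α/2} = 1.645 to 2.807, so power = Φ(λ - z_{α/2}) goes from Φ(3.07 - 1.645) = 0.923 to Φ(3.07 - 2.807) = 0.604.
• Type II error rate β = 1 - power therefore increases (0.077 → 0.396).
Appropriate when false positives are costly — here, detaining an innocent passenger — delay and inconvenience.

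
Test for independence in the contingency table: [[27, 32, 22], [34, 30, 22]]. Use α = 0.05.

χ² = 0.719. df = 2, critical = 5.991. Fail to reject H₀. No evidence of dependence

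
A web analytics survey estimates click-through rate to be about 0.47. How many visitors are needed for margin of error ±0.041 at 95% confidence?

n = z²p(1-p)/E² = 1.96²×0.47×0.53/0.041² = 569.3 → n = 570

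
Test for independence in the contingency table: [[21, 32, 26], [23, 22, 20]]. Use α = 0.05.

χ² = 1.377. df = 2, critical = 5.991. Fail to reject H₀. No evidence of dependence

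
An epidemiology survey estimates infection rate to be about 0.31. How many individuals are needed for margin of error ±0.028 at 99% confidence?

n = z²p(1-p)/E² = 2.576²×0.31×0.69/0.028² = 1810.4 → n = 1811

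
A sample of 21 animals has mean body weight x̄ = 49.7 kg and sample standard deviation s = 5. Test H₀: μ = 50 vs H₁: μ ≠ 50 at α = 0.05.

t = (x̄ - μ₀)/(s/√n) = (49.7 - 50)/(5/√21) = -0.275. df = 20, critical t = ±2.086. Fail to reject H₀.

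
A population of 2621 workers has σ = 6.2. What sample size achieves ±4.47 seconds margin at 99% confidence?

Without FPC: n₀ = (2.576×6.2/4.47)² = 12.766. With FPC: n = n₀N/(n₀+N-1) = 12.7 → n = 13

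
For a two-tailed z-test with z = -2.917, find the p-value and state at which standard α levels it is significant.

p = 2·P(Z > |-2.917|) = 2·(1 - Φ(2.917)) ≈ 0.0035. Significant at α = 0.1; Significant at α = 0.05; Significant at α = 0.01.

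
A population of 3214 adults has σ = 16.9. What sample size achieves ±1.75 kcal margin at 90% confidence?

Without FPC: n₀ = (1.645×16.9/1.75)² = 252.365. With FPC: n = n₀N/(n₀+N-1) = 234.1 → n = 235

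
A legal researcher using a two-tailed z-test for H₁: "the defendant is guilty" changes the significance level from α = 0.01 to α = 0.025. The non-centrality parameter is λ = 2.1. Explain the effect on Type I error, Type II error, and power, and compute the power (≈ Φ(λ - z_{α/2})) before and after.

Increasing α from 0.01 to 0.025:
• Type I error rate increases (α is the Type I rate by definition).
• Critical value moves from z_{α/2} = 2.576 to 2.241, so power = Φ(λ - z_{α/2}) goes from Φ(2.1 - 2.576) = 0.317 to Φ(2.1 - 2.241) = 0.444.
• Type II error rate β = 1 - power therefore decreases (0.683 → 0.556).
Appropriate when false negatives are costly — here, acquitting a guilty person.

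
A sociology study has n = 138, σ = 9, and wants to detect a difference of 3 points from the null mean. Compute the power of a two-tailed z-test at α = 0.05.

SE = σ/√n = 9/√138 = 0.766. Non-centrality λ = d/SE = 3/0.766 = 3.916. Power ≈ Φ(λ - z_{α/2}) = Φ(3.916 - 1.96) = Φ(1.956) = 0.975.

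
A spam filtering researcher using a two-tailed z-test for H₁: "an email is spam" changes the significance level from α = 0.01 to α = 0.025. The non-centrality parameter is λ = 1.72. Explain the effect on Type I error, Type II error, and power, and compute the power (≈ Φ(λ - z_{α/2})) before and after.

Increasing α from 0.01 to 0.025:
• Type I error rate increases (α is the Type I rate by definition).
• Critical value moves from z_{α/2} = 2.576 to 2.241, so power = Φ(λ - z_{α/2}) goes from Φ(1.72 - 2.576) = 0.196 to Φ(1.72 - 2.241) = 0.301.
• Type II error rate β = 1 - power therefore decreases (0.804 → 0.699).
Appropriate when false negatives are costly — here, a spam email lands in the inbox.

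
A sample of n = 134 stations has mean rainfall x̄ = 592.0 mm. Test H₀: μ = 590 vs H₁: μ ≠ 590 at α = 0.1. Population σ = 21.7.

z = (x̄ - μ₀)/(σ/√n) = (592.0 - 590)/(21.7/√134) = 1.067. Critical value: ±1.645. Since |1.067| ≤ 1.645, Fail to reject H₀.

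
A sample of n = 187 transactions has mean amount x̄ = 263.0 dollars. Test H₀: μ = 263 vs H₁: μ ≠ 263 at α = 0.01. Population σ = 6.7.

z = (x̄ - μ₀)/(σ/√n) = (263.0 - 263)/(6.7/√187) = 0.0. Critical value: ±2.576. Since |0.0| ≤ 2.576, Fail to reject H₀.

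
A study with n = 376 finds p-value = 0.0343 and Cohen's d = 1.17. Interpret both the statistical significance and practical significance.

Statistically significant (p = 0.0343 < 0.05). Cohen's d = 1.17 indicates a large effect size. Both statistical and practical significance should be considered.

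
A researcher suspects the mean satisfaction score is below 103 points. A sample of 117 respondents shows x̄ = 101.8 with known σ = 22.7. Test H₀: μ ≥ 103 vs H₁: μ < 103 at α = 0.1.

z = -0.572. Critical value: -1.28. Fail to reject H₀.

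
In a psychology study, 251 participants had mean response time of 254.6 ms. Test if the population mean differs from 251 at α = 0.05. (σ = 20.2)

z = (x̄ - μ₀)/(σ/√n) = (254.6 - 251)/(20.2/√251) = 2.824. Critical value: ±1.96. Since |2.824| > 1.96, Reject H₀.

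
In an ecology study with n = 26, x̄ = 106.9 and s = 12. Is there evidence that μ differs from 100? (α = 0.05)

t = (x̄ - μ₀)/(s/√n) = (106.9 - 100)/(12/√26) = 2.932. df = 25, critical t = ±2.06. Reject H₀.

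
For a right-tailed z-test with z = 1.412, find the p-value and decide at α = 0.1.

p = P(Z > 1.412) = 1 - Φ(1.412) ≈ 0.079. Since p < 0.1, reject H₀ (significant) at α = 0.1.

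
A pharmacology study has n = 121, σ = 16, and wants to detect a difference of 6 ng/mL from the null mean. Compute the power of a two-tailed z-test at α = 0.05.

SE = σ/√n = 16/√121 = 1.455. Non-centrality λ = d/SE = 6/1.455 = 4.125. Power ≈ Φ(λ - z_{α/2}) = Φ(4.125 - 1.96) = Φ(2.165) = 0.985.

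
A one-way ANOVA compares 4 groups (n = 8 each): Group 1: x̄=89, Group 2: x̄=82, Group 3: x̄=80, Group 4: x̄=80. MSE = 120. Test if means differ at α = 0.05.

Grand mean = 82.75. SS_between = 438.0, MS_between = 146.0. F = 1.217, F_crit ≈ 2.947. Fail to reject H₀.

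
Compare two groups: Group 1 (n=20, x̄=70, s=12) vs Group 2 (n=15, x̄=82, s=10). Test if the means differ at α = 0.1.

Pooled sp = 11.2. t = -3.138, df = 33. Critical t = ±1.692. Reject H₀.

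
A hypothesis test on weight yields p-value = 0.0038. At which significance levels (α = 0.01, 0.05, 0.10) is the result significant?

p = 0.0038. Significant at: α = 0.01, 0.05, 0.1.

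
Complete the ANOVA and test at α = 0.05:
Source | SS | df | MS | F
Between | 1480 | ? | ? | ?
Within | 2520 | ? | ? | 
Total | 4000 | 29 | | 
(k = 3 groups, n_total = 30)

df_between = 2, df_within = 27. MS_between = 740.0, MS_within = 93.33. F = 7.929, F_crit ≈ 3.354. Reject H₀.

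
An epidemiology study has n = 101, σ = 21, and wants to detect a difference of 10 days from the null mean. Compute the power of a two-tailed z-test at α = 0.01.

SE = σ/√n = 21/√101 = 2.09. Non-centrality λ = d/SE = 10/2.09 = 4.786. Power ≈ Φ(λ - z_{α/2}) = Φ(4.786 - 2.576) = Φ(2.21) = 0.986.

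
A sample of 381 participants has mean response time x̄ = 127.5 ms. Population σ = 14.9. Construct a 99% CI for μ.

CI = x̄ ± z*(σ/√n) = 127.5 ± 2.576(14.9/√381) = 127.5 ± 1.97 = (125.53, 129.47)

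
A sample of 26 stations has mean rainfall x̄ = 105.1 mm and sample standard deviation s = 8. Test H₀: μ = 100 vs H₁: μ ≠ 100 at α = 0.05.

t = (x̄ - μ₀)/(s/√n) = (105.1 - 100)/(8/√26) = 3.251. df = 25, critical t = ±2.06. Reject H₀.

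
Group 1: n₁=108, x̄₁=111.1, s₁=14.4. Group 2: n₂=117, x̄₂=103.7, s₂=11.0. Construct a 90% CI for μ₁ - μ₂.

Difference = 7.4. SE = √(14.4²/108 + 11.0²/117) = 1.719. CI = (4.57, 10.23)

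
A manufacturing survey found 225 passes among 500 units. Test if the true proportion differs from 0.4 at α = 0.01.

p̂ = 0.45, p₀ = 0.4. z = (p̂ - p₀)/√(p₀(1-p₀)/n) = 2.282. Critical: ±2.576. Fail to reject H₀.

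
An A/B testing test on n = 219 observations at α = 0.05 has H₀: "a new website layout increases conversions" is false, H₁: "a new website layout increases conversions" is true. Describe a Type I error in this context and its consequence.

Type I error: rejecting H₀ when it is true — concluding that a new website layout increases conversions when in fact it is not. Consequence: rolling out a layout that doesn't actually help — wasted engineering effort.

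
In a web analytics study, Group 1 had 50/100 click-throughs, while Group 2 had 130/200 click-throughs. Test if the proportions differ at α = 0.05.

p̂₁ = 0.5, p̂₂ = 0.65, pooled p̂ = 0.6. z = -2.5. Critical: ±1.96. Reject H₀.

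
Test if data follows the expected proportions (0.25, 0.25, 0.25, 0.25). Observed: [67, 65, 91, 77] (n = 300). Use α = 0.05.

Expected: [75.0, 75.0, 75.0, 75.0]. χ² = 5.653. df = 3, critical = 7.815. Fail to reject H₀.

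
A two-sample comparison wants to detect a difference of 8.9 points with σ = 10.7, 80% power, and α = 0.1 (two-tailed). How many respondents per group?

n per group = 2(z_α/2 + z_β)²σ²/d² = 2×(1.645 + 0.84)²×10.7²/8.9² = 17.9 → n = 18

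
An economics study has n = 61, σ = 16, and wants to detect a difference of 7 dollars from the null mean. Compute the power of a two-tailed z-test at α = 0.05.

SE = σ/√n = 16/√61 = 2.049. Non-centrality λ = d/SE = 7/2.049 = 3.417. Power ≈ Φ(λ - z_{α/2}) = Φ(3.417 - 1.96) = Φ(1.457) = 0.927.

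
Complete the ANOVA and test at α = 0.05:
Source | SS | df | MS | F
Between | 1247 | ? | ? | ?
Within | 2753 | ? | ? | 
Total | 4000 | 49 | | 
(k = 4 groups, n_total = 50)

df_between = 3, df_within = 46. MS_between = 415.67, MS_within = 59.85. F = 6.945, F_crit ≈ 2.807. Reject H₀.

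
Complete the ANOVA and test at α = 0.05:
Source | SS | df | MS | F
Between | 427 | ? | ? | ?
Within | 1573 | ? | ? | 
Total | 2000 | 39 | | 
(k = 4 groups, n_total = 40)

df_between = 3, df_within = 36. MS_between = 142.33, MS_within = 43.69. F = 3.257, F_crit ≈ 2.866. Reject H₀.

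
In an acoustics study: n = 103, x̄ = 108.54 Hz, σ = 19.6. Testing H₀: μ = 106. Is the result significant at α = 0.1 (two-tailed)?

z = (108.54 - 106)/(19.6/√103) = 1.315. Since |z| ≤ 1.645, not significant at α = 0.1.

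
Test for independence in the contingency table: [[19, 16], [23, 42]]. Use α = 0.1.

χ² = 3.336. df = 1, critical = 2.706. Reject H₀. Variables are dependent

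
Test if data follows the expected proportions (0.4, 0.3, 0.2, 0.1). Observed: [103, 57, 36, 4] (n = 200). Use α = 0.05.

Expected: [80.0, 60.0, 40.0, 20.0]. χ² = 19.963. df = 3, critical = 7.815. Reject H₀.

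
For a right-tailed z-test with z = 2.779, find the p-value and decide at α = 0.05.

p = P(Z > 2.779) = 1 - Φ(2.779) ≈ 0.0027. Since p < 0.05, reject H₀ (significant) at α = 0.05.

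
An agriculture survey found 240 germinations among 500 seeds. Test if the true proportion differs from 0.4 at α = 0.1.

p̂ = 0.48, p₀ = 0.4. z = (p̂ - p₀)/√(p₀(1-p₀)/n) = 3.651. Critical: ±1.645. Reject H₀.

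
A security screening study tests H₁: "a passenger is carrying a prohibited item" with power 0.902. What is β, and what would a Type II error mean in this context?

β = 1 - power = 1 - 0.902 = 0.098. A Type II error is failing to reject H₀ when H₀ is false (false negative) — here, failing to conclude that a passenger is carrying a prohibited item when in fact it is true. Consequence: letting a prohibited item through — security breach.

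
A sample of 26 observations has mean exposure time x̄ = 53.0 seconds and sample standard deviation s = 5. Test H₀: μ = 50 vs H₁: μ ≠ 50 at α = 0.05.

t = (x̄ - μ₀)/(s/√n) = (53.0 - 50)/(5/√26) = 3.059. df = 25, critical t = ±2.06. Reject H₀.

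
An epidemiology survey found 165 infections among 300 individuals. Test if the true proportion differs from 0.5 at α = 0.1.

p̂ = 0.55, p₀ = 0.5. z = (p̂ - p₀)/√(p₀(1-p₀)/n) = 1.732. Critical: ±1.645. Reject H₀.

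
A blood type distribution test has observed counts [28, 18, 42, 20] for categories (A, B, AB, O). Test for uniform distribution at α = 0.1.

Expected = 27 each. χ² = Σ(O-E)²/E = 13.185. df = 3, critical value = 6.251. Reject H₀.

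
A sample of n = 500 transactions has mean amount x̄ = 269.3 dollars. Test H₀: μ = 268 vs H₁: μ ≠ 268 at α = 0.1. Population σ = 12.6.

z = (x̄ - μ₀)/(σ/√n) = (269.3 - 268)/(12.6/√500) = 2.307. Critical value: ±1.645. Since |2.307| > 1.645, Reject H₀.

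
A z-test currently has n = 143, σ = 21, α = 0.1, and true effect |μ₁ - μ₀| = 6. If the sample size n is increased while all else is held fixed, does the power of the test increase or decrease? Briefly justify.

Power increases: a larger n shrinks the standard error σ/√n, moving the sampling distribution under H₁ further from the critical value.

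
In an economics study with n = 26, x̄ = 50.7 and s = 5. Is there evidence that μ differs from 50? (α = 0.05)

t = (x̄ - μ₀)/(s/√n) = (50.7 - 50)/(5/√26) = 0.714. df = 25, critical t = ±2.06. Fail to reject H₀.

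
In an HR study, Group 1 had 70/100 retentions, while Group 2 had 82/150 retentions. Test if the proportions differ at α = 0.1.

p̂₁ = 0.7, p̂₂ = 0.547, pooled p̂ = 0.608. z = 2.433. Critical: ±1.645. Reject H₀.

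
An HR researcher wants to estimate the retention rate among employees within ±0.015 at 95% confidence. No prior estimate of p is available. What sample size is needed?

Conservative approach: use p = 0.5 (maximizes p(1-p) = 0.25). n = z²(0.25)/E² = 1.96²×0.25/0.015² = 4268.4 → n = 4269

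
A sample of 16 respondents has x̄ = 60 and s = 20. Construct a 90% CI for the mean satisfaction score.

CI = x̄ ± t*(s/√n) = 60 ± 1.753(20/√16) = (51.23, 68.77)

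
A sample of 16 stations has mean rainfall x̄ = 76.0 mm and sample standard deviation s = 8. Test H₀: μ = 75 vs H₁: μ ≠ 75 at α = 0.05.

t = (x̄ - μ₀)/(s/√n) = (76.0 - 75)/(8/√16) = 0.5. df = 15, critical t = ±2.131. Fail to reject H₀.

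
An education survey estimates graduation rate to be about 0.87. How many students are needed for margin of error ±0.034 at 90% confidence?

n = z²p(1-p)/E² = 1.645²×0.87×0.13/0.034² = 264.8 → n = 265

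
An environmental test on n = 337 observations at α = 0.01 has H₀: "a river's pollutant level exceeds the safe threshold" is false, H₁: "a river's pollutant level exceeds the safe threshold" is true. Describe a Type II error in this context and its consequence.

Type II error: failing to reject H₀ when it is false — concluding that a river's pollutant level exceeds the safe threshold is not supported when in fact it is. Consequence: allowing unsafe pollution to continue.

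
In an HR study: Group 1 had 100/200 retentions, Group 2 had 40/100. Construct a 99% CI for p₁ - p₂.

p̂₁ = 0.5, p̂₂ = 0.4. Difference = 0.1. CI = (-0.056, 0.256)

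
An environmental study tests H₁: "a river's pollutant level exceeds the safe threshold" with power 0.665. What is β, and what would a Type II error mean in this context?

β = 1 - power = 1 - 0.665 = 0.335. A Type II error is failing to reject H₀ when H₀ is false (false negative) — here, failing to conclude that a river's pollutant level exceeds the safe threshold when in fact it is true. Consequence: allowing unsafe pollution to continue.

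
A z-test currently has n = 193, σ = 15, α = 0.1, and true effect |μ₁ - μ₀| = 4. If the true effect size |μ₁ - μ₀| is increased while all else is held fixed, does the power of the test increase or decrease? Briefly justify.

Power increases: a larger true effect increases the non-centrality λ = |μ₁ - μ₀|/(σ/√n).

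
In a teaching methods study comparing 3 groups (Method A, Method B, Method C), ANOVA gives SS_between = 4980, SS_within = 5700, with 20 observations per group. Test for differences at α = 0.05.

df_between = 2, df_within = 57. F = MS_between/MS_within = 2490.0/100.0 = 24.9. F_crit ≈ 3.159. Reject H₀. At least one mean differs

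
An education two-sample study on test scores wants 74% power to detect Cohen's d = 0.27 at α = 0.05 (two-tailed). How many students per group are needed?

z_{α/2} = 1.96, z_β = Φ⁻¹(0.74) = 0.643. For small effect (d = 0.27): n per group = 2(z_{α/2} + z_β)²/d² = 2(1.96 + 0.643)²/0.27² = 185.9 → 186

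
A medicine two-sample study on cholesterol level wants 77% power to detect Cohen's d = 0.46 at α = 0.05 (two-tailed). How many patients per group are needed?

z_{α/2} = 1.96, z_β = Φ⁻¹(0.77) = 0.739. For small effect (d = 0.46): n per group = 2(z_{α/2} + z_β)²/d² = 2(1.96 + 0.739)²/0.46² = 68.9 → 69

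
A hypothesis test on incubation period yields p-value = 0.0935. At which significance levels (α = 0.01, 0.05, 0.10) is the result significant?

p = 0.0935. Significant at: α = 0.1.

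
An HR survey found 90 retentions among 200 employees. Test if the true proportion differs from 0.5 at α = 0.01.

p̂ = 0.45, p₀ = 0.5. z = (p̂ - p₀)/√(p₀(1-p₀)/n) = -1.414. Critical: ±2.576. Fail to reject H₀.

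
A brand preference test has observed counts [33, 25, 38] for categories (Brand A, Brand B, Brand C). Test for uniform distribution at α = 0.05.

Expected = 32 each. χ² = Σ(O-E)²/E = 2.688. df = 2, critical value = 5.991. Fail to reject H₀.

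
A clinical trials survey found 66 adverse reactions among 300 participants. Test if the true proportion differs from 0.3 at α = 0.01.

p̂ = 0.22, p₀ = 0.3. z = (p̂ - p₀)/√(p₀(1-p₀)/n) = -3.024. Critical: ±2.576. Reject H₀.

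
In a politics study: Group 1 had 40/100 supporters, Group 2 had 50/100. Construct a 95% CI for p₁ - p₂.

p̂₁ = 0.4, p̂₂ = 0.5. Difference = -0.1. CI = (-0.237, 0.037)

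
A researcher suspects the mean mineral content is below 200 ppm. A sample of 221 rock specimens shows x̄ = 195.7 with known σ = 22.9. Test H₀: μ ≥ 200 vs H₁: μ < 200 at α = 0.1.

z = -2.791. Critical value: -1.28. Reject H₀.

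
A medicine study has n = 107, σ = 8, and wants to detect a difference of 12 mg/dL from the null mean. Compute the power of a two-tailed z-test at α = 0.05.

SE = σ/√n = 8/√107 = 0.773. Non-centrality λ = d/SE = 12/0.773 = 15.516. Power ≈ Φ(λ - z_{α/2}) = Φ(15.516 - 1.96) = Φ(13.556) = 1.0.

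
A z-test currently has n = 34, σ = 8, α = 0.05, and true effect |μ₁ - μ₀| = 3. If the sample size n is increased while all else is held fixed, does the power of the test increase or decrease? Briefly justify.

Power increases: a larger n shrinks the standard error σ/√n, moving the sampling distribution under H₁ further from the critical value.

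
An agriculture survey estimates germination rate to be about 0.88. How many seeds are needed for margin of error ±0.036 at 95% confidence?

n = z²p(1-p)/E² = 1.96²×0.88×0.12/0.036² = 313.02 → n = 314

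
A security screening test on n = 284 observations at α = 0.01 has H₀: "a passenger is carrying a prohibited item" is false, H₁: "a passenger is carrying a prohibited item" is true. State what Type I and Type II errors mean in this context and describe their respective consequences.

Type I (false positive): concluding that a passenger is carrying a prohibited item when it is not — detaining an innocent passenger — delay and inconvenience. Type II (false negative): failing to conclude that a passenger is carrying a prohibited item when it is — letting a prohibited item through — security breach. Which is costlier depends on domain priorities and is a judgement call rather than a statistical fact.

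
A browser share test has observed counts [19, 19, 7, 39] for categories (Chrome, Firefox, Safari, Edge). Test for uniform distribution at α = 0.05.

Expected = 21 each. χ² = Σ(O-E)²/E = 25.143. df = 3, critical value = 7.815. Reject H₀.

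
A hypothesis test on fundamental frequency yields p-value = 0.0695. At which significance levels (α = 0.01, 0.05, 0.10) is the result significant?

p = 0.0695. Significant at: α = 0.1.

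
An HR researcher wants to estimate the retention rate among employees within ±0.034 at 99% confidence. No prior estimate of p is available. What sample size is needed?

Conservative approach: use p = 0.5 (maximizes p(1-p) = 0.25). n = z²(0.25)/E² = 2.576²×0.25/0.034² = 1435.1 → n = 1436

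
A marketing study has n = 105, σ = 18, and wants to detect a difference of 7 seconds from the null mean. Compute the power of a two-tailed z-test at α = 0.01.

SE = σ/√n = 18/√105 = 1.757. Non-centrality λ = d/SE = 7/1.757 = 3.985. Power ≈ Φ(λ - z_{α/2}) = Φ(3.985 - 2.576) = Φ(1.409) = 0.921.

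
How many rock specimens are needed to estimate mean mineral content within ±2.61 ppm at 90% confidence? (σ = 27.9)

n = (z*σ/E)² = (1.645×27.9/2.61)² = 309.2 → n = 310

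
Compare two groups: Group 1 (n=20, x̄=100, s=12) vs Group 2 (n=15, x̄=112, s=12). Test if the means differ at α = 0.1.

Pooled sp = 12.0. t = -2.928, df = 33. Critical t = ±1.692. Reject H₀.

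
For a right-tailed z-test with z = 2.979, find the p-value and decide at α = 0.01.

p = P(Z > 2.979) = 1 - Φ(2.979) ≈ 0.0014. Since p < 0.01, reject H₀ (significant) at α = 0.01.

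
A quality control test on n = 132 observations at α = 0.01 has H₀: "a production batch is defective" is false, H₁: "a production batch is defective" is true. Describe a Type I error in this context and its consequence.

Type I error: rejecting H₀ when it is true — concluding that a production batch is defective when in fact it is not. Consequence: scrapping a good batch — wasted material and cost for no reason.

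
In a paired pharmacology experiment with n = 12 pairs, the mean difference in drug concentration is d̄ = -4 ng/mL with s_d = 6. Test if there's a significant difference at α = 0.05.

t = d̄/(s_d/√n) = -4/(6/√12) = -2.309. df = 11, critical t = ±2.201. Reject H₀.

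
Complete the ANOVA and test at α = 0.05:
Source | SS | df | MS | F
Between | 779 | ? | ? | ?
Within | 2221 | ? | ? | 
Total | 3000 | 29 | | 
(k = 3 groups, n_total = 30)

df_between = 2, df_within = 27. MS_between = 389.5, MS_within = 82.26. F = 4.735, F_crit ≈ 3.354. Reject H₀.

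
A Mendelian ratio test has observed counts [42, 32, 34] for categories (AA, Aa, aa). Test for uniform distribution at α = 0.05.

Expected = 36 each. χ² = Σ(O-E)²/E = 1.556. df = 2, critical value = 5.991. Fail to reject H₀.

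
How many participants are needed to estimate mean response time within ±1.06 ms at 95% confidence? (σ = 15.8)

n = (z*σ/E)² = (1.96×15.8/1.06)² = 853.5 → n = 854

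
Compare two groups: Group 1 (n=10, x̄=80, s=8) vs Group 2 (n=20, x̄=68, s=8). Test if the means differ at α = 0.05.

Pooled sp = 8.0. t = 3.873, df = 28. Critical t = ±2.048. Reject H₀.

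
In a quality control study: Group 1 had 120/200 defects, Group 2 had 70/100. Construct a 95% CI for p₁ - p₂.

p̂₁ = 0.6, p̂₂ = 0.7. Difference = -0.1. CI = (-0.213, 0.013)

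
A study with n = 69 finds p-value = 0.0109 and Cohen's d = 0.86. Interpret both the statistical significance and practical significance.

Statistically significant (p = 0.0109 < 0.05). Cohen's d = 0.86 indicates a large effect size. Both statistical and practical significance should be considered.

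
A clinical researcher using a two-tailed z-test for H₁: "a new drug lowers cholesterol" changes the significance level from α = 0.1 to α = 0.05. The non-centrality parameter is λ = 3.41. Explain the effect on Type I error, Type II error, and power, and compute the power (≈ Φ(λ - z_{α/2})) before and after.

Decreasing α from 0.1 to 0.05:
• Type I error rate decreases (α is the Type I rate by definition).
• Critical value moves from z_{α/2} = 1.645 to 1.96, so power = Φ(λ - z_{α/2}) goes from Φ(3.41 - 1.645) = 0.961 to Φ(3.41 - 1.96) = 0.926.
• Type II error rate β = 1 - power therefore increases (0.039 → 0.074).
Appropriate when false positives are costly — here, approving an ineffective drug — patients take a useless medication and may skip effective alternatives.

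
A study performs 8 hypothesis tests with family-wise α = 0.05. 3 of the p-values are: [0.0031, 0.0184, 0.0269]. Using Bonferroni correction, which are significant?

Bonferroni α = 0.05/8 = 0.00625. Significant p-values: [0.0031]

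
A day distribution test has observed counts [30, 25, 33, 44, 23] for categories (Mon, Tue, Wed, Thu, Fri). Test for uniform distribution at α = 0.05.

Expected = 31 each. χ² = Σ(O-E)²/E = 8.839. df = 4, critical value = 9.488. Fail to reject H₀.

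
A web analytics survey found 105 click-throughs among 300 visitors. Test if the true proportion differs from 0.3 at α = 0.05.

p̂ = 0.35, p₀ = 0.3. z = (p̂ - p₀)/√(p₀(1-p₀)/n) = 1.89. Critical: ±1.96. Fail to reject H₀.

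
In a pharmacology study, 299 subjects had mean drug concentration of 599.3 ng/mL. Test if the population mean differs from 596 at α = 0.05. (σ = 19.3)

z = (x̄ - μ₀)/(σ/√n) = (599.3 - 596)/(19.3/√299) = 2.957. Critical value: ±1.96. Since |2.957| > 1.96, Reject H₀.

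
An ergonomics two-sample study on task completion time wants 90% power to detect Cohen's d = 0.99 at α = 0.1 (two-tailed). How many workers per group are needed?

z_{α/2} = 1.645, z_β = Φ⁻¹(0.9) = 1.282. For large effect (d = 0.99): n per group = 2(z_{α/2} + z_β)²/d² = 2(1.645 + 1.282)²/0.99² = 17.5 → 18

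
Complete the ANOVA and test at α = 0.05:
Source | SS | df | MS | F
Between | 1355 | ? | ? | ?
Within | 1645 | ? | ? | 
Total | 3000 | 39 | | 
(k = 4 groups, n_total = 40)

df_between = 3, df_within = 36. MS_between = 451.67, MS_within = 45.69. F = 9.884, F_crit ≈ 2.866. Reject H₀.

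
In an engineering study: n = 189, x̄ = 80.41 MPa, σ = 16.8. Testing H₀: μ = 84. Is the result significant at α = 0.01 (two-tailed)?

z = (80.41 - 84)/(16.8/√189) = -2.938. Since |z| > 2.576, significant at α = 0.01.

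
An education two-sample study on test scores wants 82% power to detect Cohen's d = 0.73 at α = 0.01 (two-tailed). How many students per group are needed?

z_{α/2} = 2.576, z_β = Φ⁻¹(0.82) = 0.915. For medium effect (d = 0.73): n per group = 2(z_{α/2} + z_β)²/d² = 2(2.576 + 0.915)²/0.73² = 45.7 → 46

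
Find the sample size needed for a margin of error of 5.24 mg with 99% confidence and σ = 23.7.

n = (z*σ/E)² = (2.576×23.7/5.24)² = 135.7 → n = 136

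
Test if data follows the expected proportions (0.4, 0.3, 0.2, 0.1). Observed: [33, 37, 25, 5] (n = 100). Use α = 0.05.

Expected: [40.0, 30.0, 20.0, 10.0]. χ² = 6.608. df = 3, critical = 7.815. Fail to reject H₀.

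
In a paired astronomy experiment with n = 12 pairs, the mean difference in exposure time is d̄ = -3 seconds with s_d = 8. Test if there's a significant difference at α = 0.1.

t = d̄/(s_d/√n) = -3/(8/√12) = -1.299. df = 11, critical t = ±1.796. Fail to reject H₀.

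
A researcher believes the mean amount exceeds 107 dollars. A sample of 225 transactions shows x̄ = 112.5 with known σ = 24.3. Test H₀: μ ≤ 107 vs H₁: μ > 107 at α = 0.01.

z = 3.395. Critical value: 2.33. Reject H₀.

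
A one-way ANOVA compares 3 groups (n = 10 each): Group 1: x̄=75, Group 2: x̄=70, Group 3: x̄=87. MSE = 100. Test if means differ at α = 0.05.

Grand mean = 77.33. SS_between = 1526.67, MS_between = 763.33. F = 7.633, F_crit ≈ 3.354. Reject H₀.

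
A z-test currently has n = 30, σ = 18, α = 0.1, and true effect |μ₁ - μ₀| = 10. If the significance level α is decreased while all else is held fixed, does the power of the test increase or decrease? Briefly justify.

Power decreases: a smaller α raises the critical value, so less of the H₁ sampling distribution falls in the rejection region.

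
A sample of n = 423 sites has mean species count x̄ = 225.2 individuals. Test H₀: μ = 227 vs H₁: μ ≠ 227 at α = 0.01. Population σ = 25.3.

z = (x̄ - μ₀)/(σ/√n) = (225.2 - 227)/(25.3/√423) = -1.463. Critical value: ±2.576. Since |-1.463| ≤ 2.576, Fail to reject H₀.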